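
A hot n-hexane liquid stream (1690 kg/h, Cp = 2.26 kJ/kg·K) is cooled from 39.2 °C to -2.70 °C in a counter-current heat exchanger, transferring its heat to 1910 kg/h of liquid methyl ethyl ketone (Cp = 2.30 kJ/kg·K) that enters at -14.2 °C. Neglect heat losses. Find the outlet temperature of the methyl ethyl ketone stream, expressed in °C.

Heat released by hot stream: Q = 1690 × 2.26 × (39.2 − -2.70) = 160030 kJ/h
Energy balance on cold side (adiabatic exchanger): Q = ṁ_c·Cp_c·(T_c,out − T_c,in)
T_c,out = -14.2 + 160030/(1910 × 2.30) = 22.229 °C

T_c,out = 22.2 °C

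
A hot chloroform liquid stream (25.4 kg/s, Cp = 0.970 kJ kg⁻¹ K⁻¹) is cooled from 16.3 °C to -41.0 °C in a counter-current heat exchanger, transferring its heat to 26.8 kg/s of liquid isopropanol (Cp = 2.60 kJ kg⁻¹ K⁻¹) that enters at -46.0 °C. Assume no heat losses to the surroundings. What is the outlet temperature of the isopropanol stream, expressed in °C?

T_c,out = -25.7 °C

Heat released by hot stream: Q = 25.4 × 0.970 × (16.3 − -41.0) = 1411.8 kJ/s
Energy balance on cold side (adiabatic exchanger): Q = ṁ_c·Cp_c·(T_c,out − T_c,in)
T_c,out = -46.0 + 1411.8/(26.8 × 2.60) = -25.739 °C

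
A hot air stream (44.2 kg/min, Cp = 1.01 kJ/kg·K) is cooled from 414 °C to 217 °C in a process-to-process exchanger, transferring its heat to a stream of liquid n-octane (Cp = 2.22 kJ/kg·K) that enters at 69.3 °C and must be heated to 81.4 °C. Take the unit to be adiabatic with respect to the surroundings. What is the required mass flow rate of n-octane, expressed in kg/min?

Heat released by hot stream: Q = 44.2 × 1.01 × (414 − 217) = 8794.5 kJ/min
Energy balance on cold side (adiabatic exchanger): Q = ṁ_c·Cp_c·(T_c,out − T_c,in)
ṁ_c = 8794.5 / [2.22 × (81.4 − 69.3)] = 327.39 kg/min

ṁ_c = 327 kg/min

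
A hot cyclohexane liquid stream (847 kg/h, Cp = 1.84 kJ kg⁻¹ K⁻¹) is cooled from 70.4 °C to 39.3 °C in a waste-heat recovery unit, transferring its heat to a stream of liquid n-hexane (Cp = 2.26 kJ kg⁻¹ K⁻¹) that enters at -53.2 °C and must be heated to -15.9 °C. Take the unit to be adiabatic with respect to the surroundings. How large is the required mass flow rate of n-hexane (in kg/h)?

Heat released by hot stream: Q = 847 × 1.84 × (70.4 − 39.3) = 48469 kJ/h
Energy balance on cold side (adiabatic exchanger): Q = ṁ_c·Cp_c·(T_c,out − T_c,in)
ṁ_c = 48469 / [2.26 × (-15.9 − -53.2)] = 574.97 kg/h

ṁ_c = 575 kg/h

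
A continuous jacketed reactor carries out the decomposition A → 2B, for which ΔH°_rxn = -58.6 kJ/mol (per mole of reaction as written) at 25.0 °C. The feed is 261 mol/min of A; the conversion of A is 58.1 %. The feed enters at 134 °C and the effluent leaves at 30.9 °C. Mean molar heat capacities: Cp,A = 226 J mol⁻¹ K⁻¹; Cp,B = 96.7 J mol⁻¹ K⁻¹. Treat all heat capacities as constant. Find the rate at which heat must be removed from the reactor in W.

Extent of reaction ξ = 0.581 × 261 = 151.64 mol/min
Reaction term: ξ·ΔH°_rxn = 151.64 × -58.6 = -8886.2 kJ/min
Sensible, feed 134→25 °C: -6429.5 kJ/min
Outlet flows (mol/min): A 109.36, B 303.28
Sensible, products 25→30.9 °C: 318.85 kJ/min
Q = ΔH = -14997 kJ/min = -249.95 kW
Heat removed = 249950 W

Q_out = 250000 W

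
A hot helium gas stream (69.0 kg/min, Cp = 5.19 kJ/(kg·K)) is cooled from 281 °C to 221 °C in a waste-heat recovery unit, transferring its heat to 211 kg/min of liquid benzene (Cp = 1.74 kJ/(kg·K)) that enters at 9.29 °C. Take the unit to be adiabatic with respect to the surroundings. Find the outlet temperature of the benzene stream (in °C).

T_c,out = 67.8 °C

Heat released by hot stream: Q = 69.0 × 5.19 × (281 − 221) = 21487 kJ/min
Energy balance on cold side (adiabatic exchanger): Q = ṁ_c·Cp_c·(T_c,out − T_c,in)
T_c,out = 9.29 + 21487/(211 × 1.74) = 67.814 °C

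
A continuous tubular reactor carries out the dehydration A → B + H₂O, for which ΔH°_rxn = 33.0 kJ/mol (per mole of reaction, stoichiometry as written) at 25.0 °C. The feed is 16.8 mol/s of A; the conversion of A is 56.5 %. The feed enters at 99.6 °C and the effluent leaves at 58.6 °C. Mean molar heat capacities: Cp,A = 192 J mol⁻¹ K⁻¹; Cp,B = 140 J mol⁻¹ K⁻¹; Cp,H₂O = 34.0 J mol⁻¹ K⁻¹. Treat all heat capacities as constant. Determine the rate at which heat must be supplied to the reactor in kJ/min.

Extent of reaction ξ = 0.565 × 16.8 = 9.492 mol/s
Reaction term: ξ·ΔH°_rxn = 9.492 × 33.0 = 313.24 kJ/s
Sensible, feed 99.6→25 °C: -240.63 kJ/s
Outlet flows (mol/s): A 7.308, B 9.492, H₂O 9.492
Sensible, products 25→58.6 °C: 102.64 kJ/s
Q = ΔH = 175.25 kJ/s = 175.25 kW
Heat supplied = 10515 kJ/min

Q_in = 10500 kJ/min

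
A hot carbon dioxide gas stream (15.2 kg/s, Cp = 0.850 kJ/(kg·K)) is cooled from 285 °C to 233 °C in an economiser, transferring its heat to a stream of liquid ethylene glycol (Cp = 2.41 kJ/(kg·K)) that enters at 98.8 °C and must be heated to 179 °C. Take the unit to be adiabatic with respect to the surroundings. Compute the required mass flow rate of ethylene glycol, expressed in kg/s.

Heat released by hot stream: Q = 15.2 × 0.850 × (285 − 233) = 671.84 kJ/s
Energy balance on cold side (adiabatic exchanger): Q = ṁ_c·Cp_c·(T_c,out − T_c,in)
ṁ_c = 671.84 / [2.41 × (179 − 98.8)] = 3.476 kg/s

ṁ_c = 3.48 kg/s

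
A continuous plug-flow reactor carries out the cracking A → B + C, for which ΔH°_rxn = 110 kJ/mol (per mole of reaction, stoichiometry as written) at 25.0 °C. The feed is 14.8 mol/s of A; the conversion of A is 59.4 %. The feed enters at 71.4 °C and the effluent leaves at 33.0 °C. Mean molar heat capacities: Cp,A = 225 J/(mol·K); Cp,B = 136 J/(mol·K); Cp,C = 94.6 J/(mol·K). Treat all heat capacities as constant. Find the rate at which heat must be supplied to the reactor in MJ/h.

Q_in = 3020 MJ/h

Extent of reaction ξ = 0.594 × 14.8 = 8.7912 mol/s
Reaction term: ξ·ΔH°_rxn = 8.7912 × 110 = 967.03 kJ/s
Sensible, feed 71.4→25 °C: -154.51 kJ/s
Outlet flows (mol/s): A 6.0088, B 8.7912, C 8.7912
Sensible, products 25→33.0 °C: 27.034 kJ/s
Q = ΔH = 839.55 kJ/s = 839.55 kW
Heat supplied = 3022.4 MJ/h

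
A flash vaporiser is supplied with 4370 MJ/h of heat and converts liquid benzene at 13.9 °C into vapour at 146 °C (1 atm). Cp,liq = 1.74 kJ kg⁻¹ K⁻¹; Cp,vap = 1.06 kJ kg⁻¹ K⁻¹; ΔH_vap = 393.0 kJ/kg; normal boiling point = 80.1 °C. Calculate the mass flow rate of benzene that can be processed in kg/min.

Δh = 1.74×(80.1−13.9) + 393.0 + 1.06×(146−80.1) = 578.04 kJ/kg
Q = 4370 MJ/h = 1213.9 kJ/s = 72833 kJ/min
ṁ = Q/Δh = 72833 / 578.04 = 126 kg/min

ṁ = 126 kg/min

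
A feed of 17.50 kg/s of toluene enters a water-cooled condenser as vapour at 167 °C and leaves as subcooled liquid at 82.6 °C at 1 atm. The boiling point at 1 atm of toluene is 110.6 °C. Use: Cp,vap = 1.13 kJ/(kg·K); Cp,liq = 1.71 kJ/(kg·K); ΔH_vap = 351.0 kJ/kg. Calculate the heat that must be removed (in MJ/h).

Q_c = 29100 MJ/h

vapour 167→110.6 °C: -63.732 kJ/kg
condensation at 110.6 °C: -351 kJ/kg
liquid 110.6→82.6 °C: -47.88 kJ/kg
Δh = -63.732 + -351 + -47.88 = -462.61 kJ/kg
Q = ṁ·Δh = 17.50 kg/s × -462.61 kJ/kg = -8095.7 kJ/s
|Q| = 8095.7 kW = 29145 MJ/h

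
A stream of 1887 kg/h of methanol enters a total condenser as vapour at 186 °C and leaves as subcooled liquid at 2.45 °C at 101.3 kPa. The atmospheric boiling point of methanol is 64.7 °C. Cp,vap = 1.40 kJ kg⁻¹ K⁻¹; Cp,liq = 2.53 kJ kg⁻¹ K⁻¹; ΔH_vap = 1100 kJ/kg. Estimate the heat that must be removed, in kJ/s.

vapour 186→64.7 °C: -169.82 kJ/kg
condensation at 64.7 °C: -1100 kJ/kg
liquid 64.7→2.45 °C: -157.49 kJ/kg
Δh = -169.82 + -1100 + -157.49 = -1427.3 kJ/kg
Q = ṁ·Δh = 1887 kg/h × -1427.3 kJ/kg = -2.6933e+06 kJ/h
|Q| = 748.15 kW

Q_c = 748 kJ/s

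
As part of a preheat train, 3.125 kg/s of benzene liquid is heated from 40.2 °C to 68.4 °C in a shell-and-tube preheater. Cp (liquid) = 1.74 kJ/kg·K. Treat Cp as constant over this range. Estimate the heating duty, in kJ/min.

Q = 9200 kJ/min

Q = ṁ·Cp·ΔT = 3.125 × 1.74 × (68.4 − 40.2) = 153.34 kJ/s
Heating duty = 9200.2 kJ/min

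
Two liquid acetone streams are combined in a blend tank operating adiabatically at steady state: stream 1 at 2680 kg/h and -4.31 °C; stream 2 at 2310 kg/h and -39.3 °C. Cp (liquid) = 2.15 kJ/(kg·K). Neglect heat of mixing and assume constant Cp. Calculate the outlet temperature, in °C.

Adiabatic, steady state ⇒ Σ ṁᵢCp,ᵢ(T_out − Tᵢ) = 0
Σ ṁᵢCp,ᵢTᵢ = 2680×2.15×-4.31 + 2310×2.15×-39.3 = -220020
Σ ṁᵢCp,ᵢ = 2680×2.15 + 2310×2.15 = 10728
T_out = -220020 / 10728 = -20.508 °C

T_out = -20.5 °C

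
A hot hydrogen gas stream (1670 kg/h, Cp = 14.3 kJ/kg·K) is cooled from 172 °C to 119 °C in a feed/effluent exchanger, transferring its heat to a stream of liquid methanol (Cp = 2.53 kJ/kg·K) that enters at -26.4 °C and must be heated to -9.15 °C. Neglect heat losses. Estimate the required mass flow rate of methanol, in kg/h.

ṁ_c = 29000 kg/h

Heat released by hot stream: Q = 1670 × 14.3 × (172 − 119) = 1.2657e+06 kJ/h
Energy balance on cold side (adiabatic exchanger): Q = ṁ_c·Cp_c·(T_c,out − T_c,in)
ṁ_c = 1.2657e+06 / [2.53 × (-9.15 − -26.4)] = 29001 kg/h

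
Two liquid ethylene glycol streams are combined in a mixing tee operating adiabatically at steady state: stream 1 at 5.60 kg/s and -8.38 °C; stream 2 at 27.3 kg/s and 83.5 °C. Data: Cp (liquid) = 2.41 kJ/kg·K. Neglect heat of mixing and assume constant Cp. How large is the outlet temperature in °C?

No heat crosses the boundary, so H_out = H_in.
Σ ṁᵢCp,ᵢTᵢ = 5.60×2.41×-8.38 + 27.3×2.41×83.5 = 5380.6
Σ ṁᵢCp,ᵢ = 5.60×2.41 + 27.3×2.41 = 79.289
T_out = 5380.6 / 79.289 = 67.861 °C

T_out = 67.9 °C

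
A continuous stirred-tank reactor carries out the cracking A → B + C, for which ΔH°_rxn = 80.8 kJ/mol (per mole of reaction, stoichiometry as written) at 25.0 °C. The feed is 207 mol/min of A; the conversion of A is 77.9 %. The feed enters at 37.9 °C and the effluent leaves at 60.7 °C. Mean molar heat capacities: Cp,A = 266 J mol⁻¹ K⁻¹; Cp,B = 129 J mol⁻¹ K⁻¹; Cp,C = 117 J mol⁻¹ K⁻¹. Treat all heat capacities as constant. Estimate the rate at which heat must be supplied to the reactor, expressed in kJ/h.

Extent of reaction ξ = 0.779 × 207 = 161.25 mol/min
Reaction term: ξ·ΔH°_rxn = 161.25 × 80.8 = 13029 kJ/min
Sensible, feed 37.9→25 °C: -710.3 kJ/min
Outlet flows (mol/min): A 45.747, B 161.25, C 161.25
Sensible, products 25→60.7 °C: 1850.6 kJ/min
Q = ΔH = 14170 kJ/min = 236.16 kW
Heat supplied = 850170 kJ/h

Q_in = 850000 kJ/h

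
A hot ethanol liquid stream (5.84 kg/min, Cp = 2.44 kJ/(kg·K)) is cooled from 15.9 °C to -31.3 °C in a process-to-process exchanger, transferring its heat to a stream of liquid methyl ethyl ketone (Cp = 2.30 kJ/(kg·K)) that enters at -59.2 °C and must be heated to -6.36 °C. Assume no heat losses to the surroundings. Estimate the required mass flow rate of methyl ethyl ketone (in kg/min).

Heat released by hot stream: Q = 5.84 × 2.44 × (15.9 − -31.3) = 672.58 kJ/min
Energy balance on cold side (adiabatic exchanger): Q = ṁ_c·Cp_c·(T_c,out − T_c,in)
ṁ_c = 672.58 / [2.30 × (-6.36 − -59.2)] = 5.5342 kg/min

ṁ_c = 5.53 kg/min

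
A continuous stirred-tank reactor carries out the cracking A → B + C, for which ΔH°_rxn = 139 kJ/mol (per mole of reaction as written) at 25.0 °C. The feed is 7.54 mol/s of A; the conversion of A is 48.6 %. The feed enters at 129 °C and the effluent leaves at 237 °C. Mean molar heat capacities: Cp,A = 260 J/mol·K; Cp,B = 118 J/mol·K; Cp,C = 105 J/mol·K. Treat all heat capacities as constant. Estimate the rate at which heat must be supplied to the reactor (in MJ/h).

Extent of reaction ξ = 0.486 × 7.54 = 3.6644 mol/s
Reaction term: ξ·ΔH°_rxn = 3.6644 × 139 = 509.36 kJ/s
Sensible, feed 129→25 °C: -203.88 kJ/s
Outlet flows (mol/s): A 3.8756, B 3.6644, C 3.6644
Sensible, products 25→237 °C: 386.86 kJ/s
Q = ΔH = 692.34 kJ/s = 692.34 kW
Heat supplied = 2492.4 MJ/h

Q_in = 2490 MJ/h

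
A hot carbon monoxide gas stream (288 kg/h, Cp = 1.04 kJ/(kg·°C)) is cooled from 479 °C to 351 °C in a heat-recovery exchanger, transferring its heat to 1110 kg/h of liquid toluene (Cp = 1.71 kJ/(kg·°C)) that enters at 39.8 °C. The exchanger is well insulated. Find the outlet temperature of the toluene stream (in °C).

T_c,out = 60.0 °C

Heat released by hot stream: Q = 288 × 1.04 × (479 − 351) = 38339 kJ/h
Energy balance on cold side (adiabatic exchanger): Q = ṁ_c·Cp_c·(T_c,out − T_c,in)
T_c,out = 39.8 + 38339/(1110 × 1.71) = 59.998 °C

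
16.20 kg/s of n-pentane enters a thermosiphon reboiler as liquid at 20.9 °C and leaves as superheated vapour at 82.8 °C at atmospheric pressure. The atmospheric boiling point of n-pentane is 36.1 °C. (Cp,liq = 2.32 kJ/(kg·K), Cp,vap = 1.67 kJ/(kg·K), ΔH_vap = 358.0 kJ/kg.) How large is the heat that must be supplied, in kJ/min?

Q = 458000 kJ/min

liquid 20.9→36.1 °C: 35.264 kJ/kg
vaporisation at 36.1 °C: 358 kJ/kg
vapour 36.1→82.8 °C: 77.989 kJ/kg
Δh = 35.264 + 358 + 77.989 = 471.25 kJ/kg
Q = ṁ·Δh = 16.20 kg/s × 471.25 kJ/kg = 7634.3 kJ/s
|Q| = 7634.3 kW = 458060 kJ/min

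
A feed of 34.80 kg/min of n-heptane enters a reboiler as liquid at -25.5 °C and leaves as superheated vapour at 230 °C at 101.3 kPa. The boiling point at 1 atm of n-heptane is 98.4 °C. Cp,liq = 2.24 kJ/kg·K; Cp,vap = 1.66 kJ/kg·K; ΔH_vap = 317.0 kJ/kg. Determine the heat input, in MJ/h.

liquid -25.5→98.4 °C: 277.54 kJ/kg
vaporisation at 98.4 °C: 317 kJ/kg
vapour 98.4→230 °C: 218.46 kJ/kg
Δh = 277.54 + 317 + 218.46 = 812.99 kJ/kg
Q = ṁ·Δh = 34.80 kg/min × 812.99 kJ/kg = 28292 kJ/min
|Q| = 471.54 kW = 1697.5 MJ/h

Q = 1700 MJ/h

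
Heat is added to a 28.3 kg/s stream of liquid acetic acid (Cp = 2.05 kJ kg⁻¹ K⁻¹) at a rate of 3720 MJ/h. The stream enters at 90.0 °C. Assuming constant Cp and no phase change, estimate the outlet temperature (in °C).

T_out = 108 °C

Q = 3720 MJ/h = 1033.3 kJ/s
ΔT = Q/(ṁ·Cp) = 1033.3/(28.3×2.05) = 17.811 K
T_out = 90.0 + 17.811 = 107.81 °C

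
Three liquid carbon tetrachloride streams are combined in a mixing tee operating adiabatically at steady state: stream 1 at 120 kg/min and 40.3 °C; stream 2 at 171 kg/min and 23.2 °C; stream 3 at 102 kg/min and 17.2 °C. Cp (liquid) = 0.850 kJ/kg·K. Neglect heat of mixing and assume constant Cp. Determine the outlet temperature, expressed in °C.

T_out = 26.9 °C

Adiabatic, steady state ⇒ Σ ṁᵢCp,ᵢ(T_out − Tᵢ) = 0
T_out = Σ ṁᵢCp,ᵢTᵢ / Σ ṁᵢCp,ᵢ
      = 8974 / 334.05 = 26.864 °C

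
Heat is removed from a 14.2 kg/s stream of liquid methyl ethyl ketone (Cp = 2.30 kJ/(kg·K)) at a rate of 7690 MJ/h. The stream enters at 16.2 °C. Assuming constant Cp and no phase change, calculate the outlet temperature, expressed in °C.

T_out = -49.2 °C

Q = 7690 MJ/h = 2136.1 kJ/s
ΔT = Q/(ṁ·Cp) = 2136.1/(14.2×2.30) = 65.405 K
T_out = 16.2 − 65.405 = -49.205 °C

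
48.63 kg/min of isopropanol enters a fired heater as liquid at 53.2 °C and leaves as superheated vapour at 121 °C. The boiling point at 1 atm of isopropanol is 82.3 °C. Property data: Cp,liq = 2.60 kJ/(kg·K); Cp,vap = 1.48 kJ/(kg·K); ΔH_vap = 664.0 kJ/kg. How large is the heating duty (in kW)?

liquid 53.2→82.3 °C: 75.66 kJ/kg
vaporisation at 82.3 °C: 664 kJ/kg
vapour 82.3→121 °C: 57.276 kJ/kg
Δh = 75.66 + 664 + 57.276 = 796.94 kJ/kg
Q = ṁ·Δh = 48.63 kg/min × 796.94 kJ/kg = 38755 kJ/min
|Q| = 645.92 kW

Q = 646 kW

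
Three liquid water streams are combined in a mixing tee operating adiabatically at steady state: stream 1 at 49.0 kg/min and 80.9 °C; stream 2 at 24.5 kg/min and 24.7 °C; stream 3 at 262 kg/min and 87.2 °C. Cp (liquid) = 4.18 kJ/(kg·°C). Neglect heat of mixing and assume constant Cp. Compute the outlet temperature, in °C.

T_out = 81.7 °C

No heat crosses the boundary, so H_out = H_in.
Σ ṁᵢCp,ᵢTᵢ = 49.0×4.18×80.9 + 24.5×4.18×24.7 + 262×4.18×87.2 = 114600
Σ ṁᵢCp,ᵢ = 49.0×4.18 + 24.5×4.18 + 262×4.18 = 1402.4
T_out = 114600 / 1402.4 = 81.716 °C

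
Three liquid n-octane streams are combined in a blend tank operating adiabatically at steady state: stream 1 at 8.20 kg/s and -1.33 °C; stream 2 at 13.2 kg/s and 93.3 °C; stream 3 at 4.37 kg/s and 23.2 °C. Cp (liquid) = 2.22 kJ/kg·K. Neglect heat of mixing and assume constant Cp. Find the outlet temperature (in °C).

Adiabatic, steady state ⇒ Σ ṁᵢCp,ᵢ(T_out − Tᵢ) = 0
T_out = Σ ṁᵢCp,ᵢTᵢ / Σ ṁᵢCp,ᵢ
      = 2934.9 / 57.209 = 51.301 °C

T_out = 51.3 °C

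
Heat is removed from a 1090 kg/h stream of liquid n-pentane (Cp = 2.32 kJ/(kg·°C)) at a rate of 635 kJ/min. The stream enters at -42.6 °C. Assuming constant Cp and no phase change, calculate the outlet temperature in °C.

Q = 635 kJ/min = 38100 kJ/h
ΔT = Q/(ṁ·Cp) = 38100/(1090×2.32) = 15.066 K
T_out = -42.6 − 15.066 = -57.666 °C

T_out = -57.7 °C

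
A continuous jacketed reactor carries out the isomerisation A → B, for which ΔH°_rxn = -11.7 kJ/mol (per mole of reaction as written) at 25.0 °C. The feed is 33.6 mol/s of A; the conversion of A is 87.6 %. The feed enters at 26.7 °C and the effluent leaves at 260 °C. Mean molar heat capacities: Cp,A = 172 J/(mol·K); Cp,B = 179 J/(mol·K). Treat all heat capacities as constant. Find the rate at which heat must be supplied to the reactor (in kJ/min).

Extent of reaction ξ = 0.876 × 33.6 = 29.434 mol/s
Reaction term: ξ·ΔH°_rxn = 29.434 × -11.7 = -344.37 kJ/s
Sensible, feed 26.7→25 °C: -9.8246 kJ/s
Outlet flows (mol/s): A 4.1664, B 29.434
Sensible, products 25→260 °C: 1406.5 kJ/s
Q = ΔH = 1052.3 kJ/s = 1052.3 kW
Heat supplied = 63140 kJ/min

Q_in = 63100 kJ/min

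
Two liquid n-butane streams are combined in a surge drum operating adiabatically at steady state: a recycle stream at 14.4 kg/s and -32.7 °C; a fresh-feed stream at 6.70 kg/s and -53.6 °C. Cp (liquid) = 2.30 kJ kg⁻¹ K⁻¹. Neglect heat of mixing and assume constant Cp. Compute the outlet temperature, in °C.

T_out = -39.3 °C

No heat crosses the boundary, so H_out = H_in.
T_out = Σ ṁᵢCp,ᵢTᵢ / Σ ṁᵢCp,ᵢ
      = -1909 / 48.53 = -39.336 °C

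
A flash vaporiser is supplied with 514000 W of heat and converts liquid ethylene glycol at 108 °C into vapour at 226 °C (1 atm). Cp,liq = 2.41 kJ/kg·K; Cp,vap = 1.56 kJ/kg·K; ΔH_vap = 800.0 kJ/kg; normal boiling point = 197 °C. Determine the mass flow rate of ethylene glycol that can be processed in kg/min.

Δh = 2.41×(197−108) + 800.0 + 1.56×(226−197) = 1059.7 kJ/kg
Q = 514000 W = 514 kJ/s = 30840 kJ/min
ṁ = Q/Δh = 30840 / 1059.7 = 29.102 kg/min

ṁ = 29.1 kg/min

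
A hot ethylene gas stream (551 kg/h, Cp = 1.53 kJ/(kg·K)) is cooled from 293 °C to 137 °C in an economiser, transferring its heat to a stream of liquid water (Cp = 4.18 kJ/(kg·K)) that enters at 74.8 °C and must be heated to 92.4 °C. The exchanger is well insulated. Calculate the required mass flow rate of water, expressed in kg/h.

Heat released by hot stream: Q = 551 × 1.53 × (293 − 137) = 131510 kJ/h
Energy balance on cold side (adiabatic exchanger): Q = ṁ_c·Cp_c·(T_c,out − T_c,in)
ṁ_c = 131510 / [4.18 × (92.4 − 74.8)] = 1787.6 kg/h

ṁ_c = 1790 kg/h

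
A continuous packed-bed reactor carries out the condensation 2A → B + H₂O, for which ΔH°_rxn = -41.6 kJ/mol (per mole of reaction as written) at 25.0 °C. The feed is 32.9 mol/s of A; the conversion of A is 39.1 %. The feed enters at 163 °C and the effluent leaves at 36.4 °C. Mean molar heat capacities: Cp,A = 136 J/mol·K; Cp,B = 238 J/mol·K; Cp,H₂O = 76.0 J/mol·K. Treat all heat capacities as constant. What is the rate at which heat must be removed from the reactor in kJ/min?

Extent of reaction ξ = 0.391 × 32.9 / 2 = 6.4319 mol/s
Reaction term: ξ·ΔH°_rxn = 6.4319 × -41.6 = -267.57 kJ/s
Sensible, feed 163→25 °C: -617.47 kJ/s
Outlet flows (mol/s): A 20.036, B 6.4319, H₂O 6.4319
Sensible, products 25→36.4 °C: 54.088 kJ/s
Q = ΔH = -830.95 kJ/s = -830.95 kW
Heat removed = 49857 kJ/min

Q_out = 49900 kJ/min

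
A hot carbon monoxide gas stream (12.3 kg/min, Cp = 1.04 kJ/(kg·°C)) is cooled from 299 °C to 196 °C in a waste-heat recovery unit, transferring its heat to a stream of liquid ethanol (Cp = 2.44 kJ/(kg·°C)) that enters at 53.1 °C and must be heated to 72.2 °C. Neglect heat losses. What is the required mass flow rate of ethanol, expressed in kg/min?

ṁ_c = 28.3 kg/min

Heat released by hot stream: Q = 12.3 × 1.04 × (299 − 196) = 1317.6 kJ/min
Energy balance on cold side (adiabatic exchanger): Q = ṁ_c·Cp_c·(T_c,out − T_c,in)
ṁ_c = 1317.6 / [2.44 × (72.2 − 53.1)] = 28.272 kg/min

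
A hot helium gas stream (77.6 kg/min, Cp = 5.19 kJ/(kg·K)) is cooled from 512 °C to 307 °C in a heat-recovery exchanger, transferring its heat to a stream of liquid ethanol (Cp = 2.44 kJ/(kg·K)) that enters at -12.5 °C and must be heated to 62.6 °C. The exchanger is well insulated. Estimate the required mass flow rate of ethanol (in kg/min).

ṁ_c = 451 kg/min

Heat released by hot stream: Q = 77.6 × 5.19 × (512 − 307) = 82563 kJ/min
Energy balance on cold side (adiabatic exchanger): Q = ṁ_c·Cp_c·(T_c,out − T_c,in)
ṁ_c = 82563 / [2.44 × (62.6 − -12.5)] = 450.56 kg/min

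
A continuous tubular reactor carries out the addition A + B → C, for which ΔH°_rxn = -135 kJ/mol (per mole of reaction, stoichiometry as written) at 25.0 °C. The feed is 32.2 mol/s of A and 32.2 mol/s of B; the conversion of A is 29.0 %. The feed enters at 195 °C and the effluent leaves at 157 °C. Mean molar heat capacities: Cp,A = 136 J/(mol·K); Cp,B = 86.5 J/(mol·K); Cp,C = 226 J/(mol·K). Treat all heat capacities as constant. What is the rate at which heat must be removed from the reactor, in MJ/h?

Q_out = 5500 MJ/h

Extent of reaction ξ = 0.290 × 32.2 = 9.338 mol/s
Reaction term: ξ·ΔH°_rxn = 9.338 × -135 = -1260.6 kJ/s
Sensible, feed 195→25 °C: -1218 kJ/s
Outlet flows (mol/s): A 22.862, B 22.862, C 9.338
Sensible, products 25→157 °C: 950.03 kJ/s
Q = ΔH = -1528.6 kJ/s = -1528.6 kW
Heat removed = 5502.8 MJ/h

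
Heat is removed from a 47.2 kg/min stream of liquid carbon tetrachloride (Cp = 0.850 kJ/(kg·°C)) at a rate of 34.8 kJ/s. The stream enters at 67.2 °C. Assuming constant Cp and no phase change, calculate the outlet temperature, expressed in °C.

T_out = 15.2 °C

Q = 34.8 kJ/s = 2088 kJ/min
ΔT = Q/(ṁ·Cp) = 2088/(47.2×0.850) = 52.044 K
T_out = 67.2 − 52.044 = 15.156 °C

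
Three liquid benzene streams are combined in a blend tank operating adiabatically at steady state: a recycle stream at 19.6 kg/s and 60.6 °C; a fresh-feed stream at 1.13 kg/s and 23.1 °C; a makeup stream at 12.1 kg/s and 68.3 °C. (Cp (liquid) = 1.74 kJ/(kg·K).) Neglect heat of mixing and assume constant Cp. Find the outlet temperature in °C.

T_out = 62.1 °C

No heat crosses the boundary, so H_out = H_in.
T_out = Σ ṁᵢCp,ᵢTᵢ / Σ ṁᵢCp,ᵢ
      = 3550.1 / 57.124 = 62.147 °C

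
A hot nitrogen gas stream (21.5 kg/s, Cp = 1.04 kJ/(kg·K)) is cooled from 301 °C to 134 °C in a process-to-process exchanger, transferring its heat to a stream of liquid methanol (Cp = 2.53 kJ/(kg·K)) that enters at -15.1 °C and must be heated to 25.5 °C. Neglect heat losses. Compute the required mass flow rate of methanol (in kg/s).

ṁ_c = 36.4 kg/s

Heat released by hot stream: Q = 21.5 × 1.04 × (301 − 134) = 3734.1 kJ/s
Energy balance on cold side (adiabatic exchanger): Q = ṁ_c·Cp_c·(T_c,out − T_c,in)
ṁ_c = 3734.1 / [2.53 × (25.5 − -15.1)] = 36.353 kg/s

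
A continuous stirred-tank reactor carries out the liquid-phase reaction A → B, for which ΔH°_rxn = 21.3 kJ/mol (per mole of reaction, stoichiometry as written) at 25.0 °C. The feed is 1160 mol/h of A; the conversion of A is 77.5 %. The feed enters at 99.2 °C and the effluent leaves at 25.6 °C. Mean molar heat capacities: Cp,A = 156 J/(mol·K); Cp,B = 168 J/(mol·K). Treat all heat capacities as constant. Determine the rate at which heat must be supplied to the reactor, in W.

Extent of reaction ξ = 0.775 × 1160 = 899 mol/h
Reaction term: ξ·ΔH°_rxn = 899 × 21.3 = 19149 kJ/h
Sensible, feed 99.2→25 °C: -13427 kJ/h
Outlet flows (mol/h): A 261, B 899
Sensible, products 25→25.6 °C: 115.05 kJ/h
Q = ΔH = 5836.5 kJ/h = 1.6213 kW
Heat supplied = 1621.3 W

Q_in = 1620 W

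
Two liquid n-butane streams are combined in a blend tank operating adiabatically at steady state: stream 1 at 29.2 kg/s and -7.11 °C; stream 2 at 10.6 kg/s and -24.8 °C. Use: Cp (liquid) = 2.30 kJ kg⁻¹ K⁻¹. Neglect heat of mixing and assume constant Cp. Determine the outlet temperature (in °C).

Energy balance with Q = 0: Σ ṁᵢCp,ᵢ(T_out − Tᵢ) = 0
T_out = Σ ṁᵢCp,ᵢTᵢ / Σ ṁᵢCp,ᵢ
      = -1082.1 / 91.54 = -11.821 °C

T_out = -11.8 °C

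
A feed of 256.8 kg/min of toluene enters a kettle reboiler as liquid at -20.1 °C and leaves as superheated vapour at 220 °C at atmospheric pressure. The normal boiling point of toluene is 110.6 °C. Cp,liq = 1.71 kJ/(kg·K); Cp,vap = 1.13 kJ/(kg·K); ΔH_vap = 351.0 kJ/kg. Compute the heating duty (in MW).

liquid -20.1→110.6 °C: 223.5 kJ/kg
vaporisation at 110.6 °C: 351 kJ/kg
vapour 110.6→220 °C: 123.62 kJ/kg
Δh = 223.5 + 351 + 123.62 = 698.12 kJ/kg
Q = ṁ·Δh = 256.8 kg/min × 698.12 kJ/kg = 179280 kJ/min
|Q| = 2987.9 kW = 2.9879 MW

Q = 2.99 MW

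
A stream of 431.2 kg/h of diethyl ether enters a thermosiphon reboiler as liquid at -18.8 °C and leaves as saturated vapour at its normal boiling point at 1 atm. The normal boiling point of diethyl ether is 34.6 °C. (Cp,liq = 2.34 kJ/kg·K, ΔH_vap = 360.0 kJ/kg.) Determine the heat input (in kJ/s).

Q = 58.1 kJ/s

liquid -18.8→34.6 °C: 124.96 kJ/kg
vaporisation at 34.6 °C: 360 kJ/kg
Δh = 124.96 + 360 = 484.96 kJ/kg
Q = ṁ·Δh = 431.2 kg/h × 484.96 kJ/kg = 209110 kJ/h
|Q| = 58.087 kW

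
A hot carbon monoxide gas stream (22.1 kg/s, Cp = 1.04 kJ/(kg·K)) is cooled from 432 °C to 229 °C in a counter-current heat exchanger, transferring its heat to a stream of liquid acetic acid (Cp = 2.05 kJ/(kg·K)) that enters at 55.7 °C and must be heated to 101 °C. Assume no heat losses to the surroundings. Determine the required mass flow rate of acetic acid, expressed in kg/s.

Heat released by hot stream: Q = 22.1 × 1.04 × (432 − 229) = 4665.8 kJ/s
Energy balance on cold side (adiabatic exchanger): Q = ṁ_c·Cp_c·(T_c,out − T_c,in)
ṁ_c = 4665.8 / [2.05 × (101 − 55.7)] = 50.242 kg/s

ṁ_c = 50.2 kg/s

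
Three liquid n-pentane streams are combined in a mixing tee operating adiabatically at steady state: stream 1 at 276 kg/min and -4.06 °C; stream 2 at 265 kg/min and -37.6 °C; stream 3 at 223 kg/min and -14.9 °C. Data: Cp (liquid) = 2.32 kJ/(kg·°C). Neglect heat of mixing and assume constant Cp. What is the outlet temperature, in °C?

T_out = -18.9 °C

Energy balance with Q = 0: Σ ṁᵢCp,ᵢ(T_out − Tᵢ) = 0
Σ ṁᵢCp,ᵢTᵢ = 276×2.32×-4.06 + 265×2.32×-37.6 + 223×2.32×-14.9 = -33425
Σ ṁᵢCp,ᵢ = 276×2.32 + 265×2.32 + 223×2.32 = 1772.5
T_out = -33425 / 1772.5 = -18.858 °C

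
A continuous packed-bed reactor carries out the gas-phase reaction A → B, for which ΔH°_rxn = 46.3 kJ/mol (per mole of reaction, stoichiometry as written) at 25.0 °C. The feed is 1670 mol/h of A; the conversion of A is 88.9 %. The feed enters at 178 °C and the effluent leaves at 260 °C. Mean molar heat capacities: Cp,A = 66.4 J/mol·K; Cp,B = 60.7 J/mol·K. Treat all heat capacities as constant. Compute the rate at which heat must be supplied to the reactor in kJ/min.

Extent of reaction ξ = 0.889 × 1670 = 1484.6 mol/h
Reaction term: ξ·ΔH°_rxn = 1484.6 × 46.3 = 68738 kJ/h
Sensible, feed 178→25 °C: -16966 kJ/h
Outlet flows (mol/h): A 185.37, B 1484.6
Sensible, products 25→260 °C: 24070 kJ/h
Q = ΔH = 75843 kJ/h = 21.067 kW
Heat supplied = 1264 kJ/min

Q_in = 1260 kJ/min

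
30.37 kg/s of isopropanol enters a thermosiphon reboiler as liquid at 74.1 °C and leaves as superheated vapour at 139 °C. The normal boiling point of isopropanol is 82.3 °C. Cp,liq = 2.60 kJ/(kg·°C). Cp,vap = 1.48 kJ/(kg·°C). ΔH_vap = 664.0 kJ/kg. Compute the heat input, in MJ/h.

liquid 74.1→82.3 °C: 21.32 kJ/kg
vaporisation at 82.3 °C: 664 kJ/kg
vapour 82.3→139 °C: 83.916 kJ/kg
Δh = 21.32 + 664 + 83.916 = 769.24 kJ/kg
Q = ṁ·Δh = 30.37 kg/s × 769.24 kJ/kg = 23362 kJ/s
|Q| = 23362 kW = 84102 MJ/h

Q = 84100 MJ/h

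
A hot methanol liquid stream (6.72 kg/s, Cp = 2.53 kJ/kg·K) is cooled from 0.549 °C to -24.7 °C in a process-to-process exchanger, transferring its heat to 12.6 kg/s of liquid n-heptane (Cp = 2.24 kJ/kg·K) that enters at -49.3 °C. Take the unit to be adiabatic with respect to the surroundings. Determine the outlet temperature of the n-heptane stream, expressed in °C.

Heat released by hot stream: Q = 6.72 × 2.53 × (0.549 − -24.7) = 429.27 kJ/s
Energy balance on cold side (adiabatic exchanger): Q = ṁ_c·Cp_c·(T_c,out − T_c,in)
T_c,out = -49.3 + 429.27/(12.6 × 2.24) = -34.09 °C

T_c,out = -34.1 °C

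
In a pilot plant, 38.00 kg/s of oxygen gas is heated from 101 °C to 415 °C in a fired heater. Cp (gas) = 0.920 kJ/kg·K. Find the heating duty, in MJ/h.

Q = 39500 MJ/h

Q = ṁ·Cp·ΔT = 38.00 × 0.920 × (415 − 101) = 10977 kJ/s
Heating duty = 39519 MJ/h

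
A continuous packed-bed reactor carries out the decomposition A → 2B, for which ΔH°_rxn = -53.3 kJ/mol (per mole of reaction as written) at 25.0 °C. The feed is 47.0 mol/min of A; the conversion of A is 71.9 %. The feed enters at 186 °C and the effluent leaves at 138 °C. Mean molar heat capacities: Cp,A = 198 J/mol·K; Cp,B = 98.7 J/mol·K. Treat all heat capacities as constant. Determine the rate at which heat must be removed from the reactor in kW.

Extent of reaction ξ = 0.719 × 47.0 = 33.793 mol/min
Reaction term: ξ·ΔH°_rxn = 33.793 × -53.3 = -1801.2 kJ/min
Sensible, feed 186→25 °C: -1498.3 kJ/min
Outlet flows (mol/min): A 13.207, B 67.586
Sensible, products 25→138 °C: 1049.3 kJ/min
Q = ΔH = -2250.1 kJ/min = -37.502 kW
Heat removed = 37.502 kW

Q_out = 37.5 kW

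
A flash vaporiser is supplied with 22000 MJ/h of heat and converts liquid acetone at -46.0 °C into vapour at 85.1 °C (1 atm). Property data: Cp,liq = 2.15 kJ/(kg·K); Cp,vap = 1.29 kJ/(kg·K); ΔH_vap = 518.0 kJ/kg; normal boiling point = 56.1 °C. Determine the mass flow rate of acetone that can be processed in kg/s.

Δh = 2.15×(56.1−-46.0) + 518.0 + 1.29×(85.1−56.1) = 774.92 kJ/kg
Q = 22000 MJ/h = 6111.1 kJ/s = 6111.1 kJ/s
ṁ = Q/Δh = 6111.1 / 774.92 = 7.8861 kg/s

ṁ = 7.89 kg/s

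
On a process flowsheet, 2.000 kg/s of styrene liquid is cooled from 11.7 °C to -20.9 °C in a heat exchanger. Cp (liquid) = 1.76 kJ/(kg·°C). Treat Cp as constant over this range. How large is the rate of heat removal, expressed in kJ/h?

Q = ṁ·Cp·ΔT = 2.000 × 1.76 × (-20.9 − 11.7) = -114.75 kJ/s
Cooling duty = 413110 kJ/h

Q_c = 413000 kJ/h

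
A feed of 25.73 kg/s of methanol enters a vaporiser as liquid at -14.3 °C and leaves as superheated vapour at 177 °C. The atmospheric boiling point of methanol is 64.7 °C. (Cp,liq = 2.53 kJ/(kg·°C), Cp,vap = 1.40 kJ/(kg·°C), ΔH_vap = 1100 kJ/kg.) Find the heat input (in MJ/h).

liquid -14.3→64.7 °C: 199.87 kJ/kg
vaporisation at 64.7 °C: 1100 kJ/kg
vapour 64.7→177 °C: 157.22 kJ/kg
Δh = 199.87 + 1100 + 157.22 = 1457.1 kJ/kg
Q = ṁ·Δh = 25.73 kg/s × 1457.1 kJ/kg = 37491 kJ/s
|Q| = 37491 kW = 134970 MJ/h

Q = 135000 MJ/h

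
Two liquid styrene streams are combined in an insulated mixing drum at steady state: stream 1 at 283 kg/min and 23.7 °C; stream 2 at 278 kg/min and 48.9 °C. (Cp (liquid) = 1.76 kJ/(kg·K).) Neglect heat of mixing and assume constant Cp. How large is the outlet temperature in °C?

Adiabatic, steady state ⇒ Σ ṁᵢCp,ᵢ(T_out − Tᵢ) = 0
Σ ṁᵢCp,ᵢTᵢ = 283×1.76×23.7 + 278×1.76×48.9 = 35730
Σ ṁᵢCp,ᵢ = 283×1.76 + 278×1.76 = 987.36
T_out = 35730 / 987.36 = 36.188 °C

T_out = 36.2 °C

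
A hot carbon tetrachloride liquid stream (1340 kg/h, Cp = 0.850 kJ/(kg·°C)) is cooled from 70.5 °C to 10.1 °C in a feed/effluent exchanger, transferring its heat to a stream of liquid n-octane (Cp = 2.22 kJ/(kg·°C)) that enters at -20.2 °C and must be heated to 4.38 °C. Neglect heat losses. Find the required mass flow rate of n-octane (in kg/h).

ṁ_c = 1260 kg/h

Heat released by hot stream: Q = 1340 × 0.850 × (70.5 − 10.1) = 68796 kJ/h
Energy balance on cold side (adiabatic exchanger): Q = ṁ_c·Cp_c·(T_c,out − T_c,in)
ṁ_c = 68796 / [2.22 × (4.38 − -20.2)] = 1260.7 kg/h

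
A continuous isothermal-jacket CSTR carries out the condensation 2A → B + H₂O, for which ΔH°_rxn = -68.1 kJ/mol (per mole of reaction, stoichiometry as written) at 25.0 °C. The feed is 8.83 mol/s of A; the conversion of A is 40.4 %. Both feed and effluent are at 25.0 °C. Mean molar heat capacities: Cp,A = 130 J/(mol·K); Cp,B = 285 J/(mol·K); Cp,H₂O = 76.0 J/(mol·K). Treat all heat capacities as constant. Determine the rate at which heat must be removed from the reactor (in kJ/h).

Extent of reaction ξ = 0.404 × 8.83 / 2 = 1.7837 mol/s
Reaction term: ξ·ΔH°_rxn = 1.7837 × -68.1 = -121.47 kJ/s
Q = ΔH = -121.47 kJ/s = -121.47 kW
Heat removed = 437280 kJ/h

Q_out = 437000 kJ/h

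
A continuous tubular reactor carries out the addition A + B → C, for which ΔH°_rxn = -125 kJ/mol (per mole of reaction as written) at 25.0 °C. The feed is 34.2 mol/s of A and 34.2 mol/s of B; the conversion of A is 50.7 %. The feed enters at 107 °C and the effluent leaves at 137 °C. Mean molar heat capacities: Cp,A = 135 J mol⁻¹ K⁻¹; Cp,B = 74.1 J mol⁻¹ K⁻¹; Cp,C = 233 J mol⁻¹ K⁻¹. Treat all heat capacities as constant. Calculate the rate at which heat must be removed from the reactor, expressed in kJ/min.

Q_out = 114000 kJ/min

Extent of reaction ξ = 0.507 × 34.2 = 17.339 mol/s
Reaction term: ξ·ΔH°_rxn = 17.339 × -125 = -2167.4 kJ/s
Sensible, feed 107→25 °C: -586.4 kJ/s
Outlet flows (mol/s): A 16.861, B 16.861, C 17.339
Sensible, products 25→137 °C: 847.35 kJ/s
Q = ΔH = -1906.5 kJ/s = -1906.5 kW
Heat removed = 114390 kJ/min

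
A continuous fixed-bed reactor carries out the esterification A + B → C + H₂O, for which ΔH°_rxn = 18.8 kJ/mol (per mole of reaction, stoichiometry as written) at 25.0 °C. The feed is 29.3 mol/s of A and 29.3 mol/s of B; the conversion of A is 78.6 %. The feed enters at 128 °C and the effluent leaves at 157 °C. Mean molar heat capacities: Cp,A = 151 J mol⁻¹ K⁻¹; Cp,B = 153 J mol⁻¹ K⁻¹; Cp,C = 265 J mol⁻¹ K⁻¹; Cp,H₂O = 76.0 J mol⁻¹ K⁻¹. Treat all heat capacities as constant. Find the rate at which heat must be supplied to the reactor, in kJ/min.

Extent of reaction ξ = 0.786 × 29.3 = 23.03 mol/s
Reaction term: ξ·ΔH°_rxn = 23.03 × 18.8 = 432.96 kJ/s
Sensible, feed 128→25 °C: -917.44 kJ/s
Outlet flows (mol/s): A 6.2702, B 6.2702, C 23.03, H₂O 23.03
Sensible, products 25→157 °C: 1288.2 kJ/s
Q = ΔH = 803.75 kJ/s = 803.75 kW
Heat supplied = 48225 kJ/min

Q_in = 48200 kJ/min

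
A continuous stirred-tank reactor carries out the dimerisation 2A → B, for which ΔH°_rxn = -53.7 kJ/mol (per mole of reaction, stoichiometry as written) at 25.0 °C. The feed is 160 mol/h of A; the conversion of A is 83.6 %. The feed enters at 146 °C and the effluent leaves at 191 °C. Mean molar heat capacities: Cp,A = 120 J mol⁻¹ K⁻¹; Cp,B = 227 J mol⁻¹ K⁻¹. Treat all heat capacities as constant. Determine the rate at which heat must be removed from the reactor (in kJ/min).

Extent of reaction ξ = 0.836 × 160 / 2 = 66.88 mol/h
Reaction term: ξ·ΔH°_rxn = 66.88 × -53.7 = -3591.5 kJ/h
Sensible, feed 146→25 °C: -2323.2 kJ/h
Outlet flows (mol/h): A 26.24, B 66.88
Sensible, products 25→191 °C: 3042.9 kJ/h
Q = ΔH = -2871.8 kJ/h = -0.79772 kW
Heat removed = 47.863 kJ/min

Q_out = 47.9 kJ/min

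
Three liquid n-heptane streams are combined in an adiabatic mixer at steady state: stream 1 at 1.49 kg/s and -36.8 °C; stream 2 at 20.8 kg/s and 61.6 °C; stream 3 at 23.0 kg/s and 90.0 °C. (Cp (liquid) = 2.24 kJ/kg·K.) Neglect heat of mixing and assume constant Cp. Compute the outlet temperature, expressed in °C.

Adiabatic, steady state ⇒ Σ ṁᵢCp,ᵢ(T_out − Tᵢ) = 0
Σ ṁᵢCp,ᵢTᵢ = 1.49×2.24×-36.8 + 20.8×2.24×61.6 + 23.0×2.24×90.0 = 7384
Σ ṁᵢCp,ᵢ = 1.49×2.24 + 20.8×2.24 + 23.0×2.24 = 101.45
T_out = 7384 / 101.45 = 72.785 °C

T_out = 72.8 °C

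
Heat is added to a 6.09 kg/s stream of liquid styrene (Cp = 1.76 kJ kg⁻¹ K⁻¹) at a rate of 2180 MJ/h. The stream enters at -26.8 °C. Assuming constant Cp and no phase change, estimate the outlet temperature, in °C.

T_out = 29.7 °C

Q = 2180 MJ/h = 605.56 kJ/s
ΔT = Q/(ṁ·Cp) = 605.56/(6.09×1.76) = 56.497 K
T_out = -26.8 + 56.497 = 29.697 °C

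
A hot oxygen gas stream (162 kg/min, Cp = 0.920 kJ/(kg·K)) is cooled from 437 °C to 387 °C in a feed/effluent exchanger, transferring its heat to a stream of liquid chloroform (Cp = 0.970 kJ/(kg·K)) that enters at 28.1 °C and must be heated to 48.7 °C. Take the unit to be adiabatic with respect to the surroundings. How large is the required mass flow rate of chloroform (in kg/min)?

Heat released by hot stream: Q = 162 × 0.920 × (437 − 387) = 7452 kJ/min
Energy balance on cold side (adiabatic exchanger): Q = ṁ_c·Cp_c·(T_c,out − T_c,in)
ṁ_c = 7452 / [0.970 × (48.7 − 28.1)] = 372.94 kg/min

ṁ_c = 373 kg/min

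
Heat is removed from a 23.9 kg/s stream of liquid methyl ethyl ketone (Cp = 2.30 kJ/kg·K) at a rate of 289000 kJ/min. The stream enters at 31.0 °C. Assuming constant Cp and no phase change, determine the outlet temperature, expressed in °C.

T_out = -56.6 °C

Q = 289000 kJ/min = 4816.7 kJ/s
ΔT = Q/(ṁ·Cp) = 4816.7/(23.9×2.30) = 87.624 K
T_out = 31.0 − 87.624 = -56.624 °C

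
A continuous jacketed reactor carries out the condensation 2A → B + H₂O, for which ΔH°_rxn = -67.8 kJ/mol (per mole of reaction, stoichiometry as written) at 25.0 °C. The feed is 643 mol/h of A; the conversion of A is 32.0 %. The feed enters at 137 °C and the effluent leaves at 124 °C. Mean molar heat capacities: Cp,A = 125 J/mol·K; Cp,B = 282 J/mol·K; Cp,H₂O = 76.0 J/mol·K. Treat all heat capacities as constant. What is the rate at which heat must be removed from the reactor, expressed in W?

Extent of reaction ξ = 0.320 × 643 / 2 = 102.88 mol/h
Reaction term: ξ·ΔH°_rxn = 102.88 × -67.8 = -6975.3 kJ/h
Sensible, feed 137→25 °C: -9002 kJ/h
Outlet flows (mol/h): A 437.24, B 102.88, H₂O 102.88
Sensible, products 25→124 °C: 9057.1 kJ/h
Q = ΔH = -6920.1 kJ/h = -1.9223 kW
Heat removed = 1922.3 W

Q_out = 1920 W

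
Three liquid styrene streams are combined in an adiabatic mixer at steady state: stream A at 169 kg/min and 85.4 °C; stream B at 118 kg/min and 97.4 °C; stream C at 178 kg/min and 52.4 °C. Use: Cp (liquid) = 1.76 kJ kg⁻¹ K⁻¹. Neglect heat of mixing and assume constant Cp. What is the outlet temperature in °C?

T_out = 75.8 °C

No heat crosses the boundary, so H_out = H_in.
Σ ṁᵢCp,ᵢTᵢ = 169×1.76×85.4 + 118×1.76×97.4 + 178×1.76×52.4 = 62045
Σ ṁᵢCp,ᵢ = 169×1.76 + 118×1.76 + 178×1.76 = 818.4
T_out = 62045 / 818.4 = 75.813 °C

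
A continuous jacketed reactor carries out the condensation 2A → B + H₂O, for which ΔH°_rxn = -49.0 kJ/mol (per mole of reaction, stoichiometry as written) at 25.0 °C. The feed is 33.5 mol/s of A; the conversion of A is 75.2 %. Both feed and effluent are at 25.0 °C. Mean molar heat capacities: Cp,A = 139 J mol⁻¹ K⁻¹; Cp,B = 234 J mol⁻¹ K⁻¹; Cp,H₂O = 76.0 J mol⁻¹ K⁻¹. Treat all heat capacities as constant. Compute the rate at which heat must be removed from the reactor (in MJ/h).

Extent of reaction ξ = 0.752 × 33.5 / 2 = 12.596 mol/s
Reaction term: ξ·ΔH°_rxn = 12.596 × -49.0 = -617.2 kJ/s
Q = ΔH = -617.2 kJ/s = -617.2 kW
Heat removed = 2221.9 MJ/h

Q_out = 2220 MJ/h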